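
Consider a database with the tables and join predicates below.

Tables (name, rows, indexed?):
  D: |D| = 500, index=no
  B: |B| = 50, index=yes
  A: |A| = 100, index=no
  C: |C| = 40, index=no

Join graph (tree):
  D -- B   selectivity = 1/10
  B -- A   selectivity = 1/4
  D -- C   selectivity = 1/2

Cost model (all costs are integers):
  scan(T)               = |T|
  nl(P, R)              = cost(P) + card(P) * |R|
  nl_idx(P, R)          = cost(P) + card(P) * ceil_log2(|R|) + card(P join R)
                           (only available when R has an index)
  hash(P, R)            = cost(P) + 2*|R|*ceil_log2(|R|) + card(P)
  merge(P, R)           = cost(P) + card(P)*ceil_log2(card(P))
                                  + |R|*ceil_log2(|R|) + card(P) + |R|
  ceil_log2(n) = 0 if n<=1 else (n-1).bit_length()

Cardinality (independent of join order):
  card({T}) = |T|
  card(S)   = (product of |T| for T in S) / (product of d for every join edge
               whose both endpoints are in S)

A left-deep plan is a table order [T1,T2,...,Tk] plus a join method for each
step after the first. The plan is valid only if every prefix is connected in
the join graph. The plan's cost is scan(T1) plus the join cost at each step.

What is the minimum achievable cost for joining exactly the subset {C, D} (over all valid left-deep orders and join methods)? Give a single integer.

Selinger DP over subsets of {C,D}:
  {D}: scan cost=500, card=500
  {C}: scan cost=40, card=40
  {CD}: card=10000; try (C,hash)→1480, (D,merge)→5320, (C,merge)→5780, (D,hash)→9080, (D,nl)→20040, (C,nl)→20500; best=1480 via (C,hash)

1480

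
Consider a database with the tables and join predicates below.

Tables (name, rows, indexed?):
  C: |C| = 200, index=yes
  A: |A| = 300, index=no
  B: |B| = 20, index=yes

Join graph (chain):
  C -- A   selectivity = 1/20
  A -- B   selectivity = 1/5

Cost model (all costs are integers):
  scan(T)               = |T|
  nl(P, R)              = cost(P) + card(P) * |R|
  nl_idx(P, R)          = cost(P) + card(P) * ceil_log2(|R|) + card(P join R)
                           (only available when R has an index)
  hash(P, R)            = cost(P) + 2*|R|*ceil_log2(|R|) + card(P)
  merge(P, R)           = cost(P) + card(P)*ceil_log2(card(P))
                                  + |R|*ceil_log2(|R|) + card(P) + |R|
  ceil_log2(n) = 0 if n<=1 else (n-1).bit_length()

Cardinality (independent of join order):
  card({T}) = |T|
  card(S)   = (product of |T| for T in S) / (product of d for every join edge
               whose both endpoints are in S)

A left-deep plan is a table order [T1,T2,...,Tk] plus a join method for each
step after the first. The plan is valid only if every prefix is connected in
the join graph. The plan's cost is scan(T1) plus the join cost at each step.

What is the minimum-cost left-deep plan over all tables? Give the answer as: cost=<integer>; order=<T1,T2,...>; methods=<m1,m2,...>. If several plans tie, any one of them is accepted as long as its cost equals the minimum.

cost=5200; order=A,B,C; methods=hash,hash

Selinger DP (subsets sized 1..n):
  {C}: scan cost=200, card=200
  {A}: scan cost=300, card=300
  {B}: scan cost=20, card=20
  {AC}: card=3000; try (C,hash)→3800, (A,merge)→5000, (C,merge)→5100, (C,nl_idx)→5700, (A,hash)→5800, (A,nl)→60200 …(+1); best=3800 via (C,hash)
  {AB}: card=1200; try (B,hash)→800, (B,nl_idx)→3000, (A,merge)→3140, (B,merge)→3420, (A,hash)→5440, (A,nl)→6020 …(+1); best=800 via (B,hash)
  {ABC}: card=12000; try (C,hash)→5200, (B,hash)→7000, (C,merge)→17000, (C,nl_idx)→22400, (B,nl_idx)→30800, (B,merge)→42920 …(+2); best=5200 via (C,hash)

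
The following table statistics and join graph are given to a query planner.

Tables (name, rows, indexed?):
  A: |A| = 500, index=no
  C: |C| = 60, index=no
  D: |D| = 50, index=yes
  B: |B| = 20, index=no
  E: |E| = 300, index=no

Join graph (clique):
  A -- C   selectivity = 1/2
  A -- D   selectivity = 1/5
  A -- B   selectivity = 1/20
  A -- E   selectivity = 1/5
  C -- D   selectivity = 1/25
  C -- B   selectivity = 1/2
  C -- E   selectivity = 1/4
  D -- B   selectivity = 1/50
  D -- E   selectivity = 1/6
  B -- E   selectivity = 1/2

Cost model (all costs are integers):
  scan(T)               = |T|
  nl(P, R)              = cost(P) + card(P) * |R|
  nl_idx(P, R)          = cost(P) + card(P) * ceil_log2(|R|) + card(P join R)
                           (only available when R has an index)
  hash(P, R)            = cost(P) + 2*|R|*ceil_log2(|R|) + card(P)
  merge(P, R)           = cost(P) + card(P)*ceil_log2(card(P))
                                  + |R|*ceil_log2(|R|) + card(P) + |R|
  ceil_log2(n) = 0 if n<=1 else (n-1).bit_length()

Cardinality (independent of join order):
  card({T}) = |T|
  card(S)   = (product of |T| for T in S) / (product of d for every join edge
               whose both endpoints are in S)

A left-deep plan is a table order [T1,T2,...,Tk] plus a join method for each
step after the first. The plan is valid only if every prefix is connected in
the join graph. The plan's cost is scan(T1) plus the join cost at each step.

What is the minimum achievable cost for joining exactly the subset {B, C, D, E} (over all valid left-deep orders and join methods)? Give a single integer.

3844

Selinger DP over subsets of {B,C,D,E}:
  {C}: scan cost=60, card=60
  {D}: scan cost=50, card=50
  {B}: scan cost=20, card=20
  {E}: scan cost=300, card=300
  {CD}: card=120; try (D,nl_idx)→540, (D,hash)→720, (C,hash)→820, (C,merge)→820, (D,merge)→830, (C,nl)→3050 …(+1); best=540 via (D,nl_idx)
  {BC}: card=600; try (B,hash)→320, (C,merge)→560, (B,merge)→600, (C,hash)→760, (C,nl)→1220, (B,nl)→1260; best=320 via (B,hash)
  {CE}: card=4500; try (C,hash)→1320, (E,merge)→3480, (C,merge)→3720, (E,hash)→5520, (E,nl)→18060, (C,nl)→18300; best=1320 via (C,hash)
  {BD}: card=20; try (D,nl_idx)→160, (B,hash)→300, (D,merge)→490, (B,merge)→520, (D,hash)→640, (D,nl)→1020 …(+1); best=160 via (D,nl_idx)
  {DE}: card=2500; try (D,hash)→1200, (E,merge)→3400, (D,merge)→3650, (D,nl_idx)→4600, (E,hash)→5500, (E,nl)→15050 …(+1); best=1200 via (D,hash)
  {BE}: card=3000; try (B,hash)→800, (E,merge)→3140, (B,merge)→3420, (E,hash)→5440, (E,nl)→6020, (B,nl)→6300; best=800 via (B,hash)
  {BCD}: card=24; try (C,merge)→700, (B,hash)→860, (C,hash)→900, (C,nl)→1360, (D,hash)→1520, (B,merge)→1620 …(+4); best=700 via (C,merge)
  {CDE}: card=1500; try (C,hash)→4420, (E,merge)→4500, (E,hash)→6060, (D,hash)→6420, (D,nl_idx)→29820, (C,merge)→34120 …(+4); best=4420 via (C,hash)
  {BCE}: card=22500; try (C,hash)→4520, (B,hash)→6020, (E,hash)→6320, (E,merge)→9920, (C,merge)→40220, (B,merge)→64440 …(+3); best=4520 via (C,hash)
  {BDE}: card=500; try (E,merge)→3280, (B,hash)→3900, (D,hash)→4400, (E,hash)→5580, (E,nl)→6160, (D,nl_idx)→19300 …(+4); best=3280 via (E,merge)
  {BCDE}: card=150; try (E,merge)→3844, (C,hash)→4500, (B,hash)→6120, (E,hash)→6124, (E,nl)→7900, (C,merge)→8700 …(+7); best=3844 via (E,merge)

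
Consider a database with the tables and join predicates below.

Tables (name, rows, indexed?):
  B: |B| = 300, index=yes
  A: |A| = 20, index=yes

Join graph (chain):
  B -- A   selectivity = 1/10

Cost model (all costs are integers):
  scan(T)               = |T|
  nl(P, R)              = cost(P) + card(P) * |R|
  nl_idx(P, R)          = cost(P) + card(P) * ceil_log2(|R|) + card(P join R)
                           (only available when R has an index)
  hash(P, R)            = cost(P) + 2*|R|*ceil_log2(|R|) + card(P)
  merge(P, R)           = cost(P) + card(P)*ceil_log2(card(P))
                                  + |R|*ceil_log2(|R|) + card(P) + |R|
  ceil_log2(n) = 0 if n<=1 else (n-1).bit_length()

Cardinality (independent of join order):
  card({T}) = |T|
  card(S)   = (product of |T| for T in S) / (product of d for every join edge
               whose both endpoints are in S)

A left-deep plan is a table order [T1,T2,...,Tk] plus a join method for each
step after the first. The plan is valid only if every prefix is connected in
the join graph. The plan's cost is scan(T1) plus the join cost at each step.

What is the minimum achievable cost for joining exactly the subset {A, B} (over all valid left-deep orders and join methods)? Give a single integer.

800

Selinger DP over subsets of {A,B}:
  {B}: scan cost=300, card=300
  {A}: scan cost=20, card=20
  {AB}: card=600; try (B,nl_idx)→800, (A,hash)→800, (A,nl_idx)→2400, (B,merge)→3140, (A,merge)→3420, (B,hash)→5440 …(+2); best=800 via (B,nl_idx)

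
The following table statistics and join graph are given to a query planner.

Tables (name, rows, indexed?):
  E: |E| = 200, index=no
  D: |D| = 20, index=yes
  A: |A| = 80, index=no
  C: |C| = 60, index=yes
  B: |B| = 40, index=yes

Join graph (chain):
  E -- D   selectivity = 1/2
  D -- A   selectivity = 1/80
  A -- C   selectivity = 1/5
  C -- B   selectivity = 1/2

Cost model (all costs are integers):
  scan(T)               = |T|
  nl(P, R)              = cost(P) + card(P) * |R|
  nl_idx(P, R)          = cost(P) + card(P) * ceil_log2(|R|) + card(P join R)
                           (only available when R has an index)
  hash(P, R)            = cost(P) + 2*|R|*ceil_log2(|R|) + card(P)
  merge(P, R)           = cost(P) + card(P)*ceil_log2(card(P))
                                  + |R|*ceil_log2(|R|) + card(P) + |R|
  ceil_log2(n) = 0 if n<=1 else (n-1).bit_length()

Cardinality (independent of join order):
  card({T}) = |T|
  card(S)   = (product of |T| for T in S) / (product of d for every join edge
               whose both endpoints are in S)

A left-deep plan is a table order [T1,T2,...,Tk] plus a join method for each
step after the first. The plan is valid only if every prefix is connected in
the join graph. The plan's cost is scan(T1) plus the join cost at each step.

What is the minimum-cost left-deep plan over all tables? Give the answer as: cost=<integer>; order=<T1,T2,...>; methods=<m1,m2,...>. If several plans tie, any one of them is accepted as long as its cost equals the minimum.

Selinger DP (subsets sized 1..n):
  {E}: scan cost=200, card=200
  {D}: scan cost=20, card=20
  {A}: scan cost=80, card=80
  {C}: scan cost=60, card=60
  {B}: scan cost=40, card=40
  {DE}: card=2000; try (D,hash)→600, (E,merge)→1940, (D,merge)→2120, (D,nl_idx)→3200, (E,hash)→3240, (E,nl)→4020 …(+1); best=600 via (D,hash)
  {AD}: card=20; try (D,hash)→360, (D,nl_idx)→500, (A,merge)→780, (D,merge)→840, (A,hash)→1160, (A,nl)→1620 …(+1); best=360 via (D,hash)
  {AC}: card=960; try (C,hash)→880, (A,merge)→1120, (C,merge)→1140, (A,hash)→1240, (C,nl_idx)→1520, (A,nl)→4860 …(+1); best=880 via (C,hash)
  {BC}: card=1200; try (B,hash)→600, (C,merge)→740, (B,merge)→760, (C,hash)→800, (C,nl_idx)→1480, (B,nl_idx)→1620 …(+2); best=600 via (B,hash)
  {ADE}: card=2000; try (E,merge)→2280, (E,hash)→3580, (A,hash)→3720, (E,nl)→4360, (A,merge)→25240, (A,nl)→160600; best=2280 via (E,merge)
  {ACD}: card=240; try (C,nl_idx)→720, (C,merge)→900, (C,hash)→1100, (C,nl)→1560, (D,hash)→2040, (D,nl_idx)→5920 …(+2); best=720 via (C,nl_idx)
  {ABC}: card=19200; try (B,hash)→2320, (A,hash)→2920, (B,merge)→11720, (A,merge)→15640, (B,nl_idx)→25840, (B,nl)→39280 …(+1); best=2320 via (B,hash)
  {ACDE}: card=24000; try (E,hash)→4160, (E,merge)→4680, (C,hash)→5000, (C,merge)→26700, (C,nl_idx)→38280, (E,nl)→48720 …(+1); best=4160 via (E,hash)
  {ABCD}: card=4800; try (B,hash)→1440, (B,merge)→3160, (B,nl_idx)→6960, (B,nl)→10320, (D,hash)→21720, (D,nl_idx)→103120 …(+2); best=1440 via (B,hash)
  {ABCDE}: card=480000; try (E,hash)→9440, (B,hash)→28640, (E,merge)→70440, (B,merge)→388440, (B,nl_idx)→628160, (E,nl)→961440 …(+1); best=9440 via (E,hash)

cost=9440; order=A,D,C,B,E; methods=hash,nl_idx,hash,hash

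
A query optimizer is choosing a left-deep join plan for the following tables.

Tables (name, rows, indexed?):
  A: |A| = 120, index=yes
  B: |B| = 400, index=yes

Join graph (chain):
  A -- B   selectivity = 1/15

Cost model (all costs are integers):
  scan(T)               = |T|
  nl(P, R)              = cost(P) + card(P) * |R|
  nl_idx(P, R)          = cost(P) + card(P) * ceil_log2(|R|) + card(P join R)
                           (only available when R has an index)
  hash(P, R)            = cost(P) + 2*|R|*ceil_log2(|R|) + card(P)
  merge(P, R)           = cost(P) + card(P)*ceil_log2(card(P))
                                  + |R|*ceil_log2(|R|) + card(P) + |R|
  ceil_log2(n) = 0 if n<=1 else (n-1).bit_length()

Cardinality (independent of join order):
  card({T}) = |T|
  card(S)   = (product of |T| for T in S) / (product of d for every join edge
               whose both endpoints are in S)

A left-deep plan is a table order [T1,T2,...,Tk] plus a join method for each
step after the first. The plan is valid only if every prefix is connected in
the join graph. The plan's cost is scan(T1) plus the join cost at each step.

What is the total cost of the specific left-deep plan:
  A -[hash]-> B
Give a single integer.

7440

step 1: scan A: cost=120, card=120
step 2: join B via hash
    card(P join B) = 120*400/(15) = 3200
    cost = 120 + 2*400*9 + 120 = 7440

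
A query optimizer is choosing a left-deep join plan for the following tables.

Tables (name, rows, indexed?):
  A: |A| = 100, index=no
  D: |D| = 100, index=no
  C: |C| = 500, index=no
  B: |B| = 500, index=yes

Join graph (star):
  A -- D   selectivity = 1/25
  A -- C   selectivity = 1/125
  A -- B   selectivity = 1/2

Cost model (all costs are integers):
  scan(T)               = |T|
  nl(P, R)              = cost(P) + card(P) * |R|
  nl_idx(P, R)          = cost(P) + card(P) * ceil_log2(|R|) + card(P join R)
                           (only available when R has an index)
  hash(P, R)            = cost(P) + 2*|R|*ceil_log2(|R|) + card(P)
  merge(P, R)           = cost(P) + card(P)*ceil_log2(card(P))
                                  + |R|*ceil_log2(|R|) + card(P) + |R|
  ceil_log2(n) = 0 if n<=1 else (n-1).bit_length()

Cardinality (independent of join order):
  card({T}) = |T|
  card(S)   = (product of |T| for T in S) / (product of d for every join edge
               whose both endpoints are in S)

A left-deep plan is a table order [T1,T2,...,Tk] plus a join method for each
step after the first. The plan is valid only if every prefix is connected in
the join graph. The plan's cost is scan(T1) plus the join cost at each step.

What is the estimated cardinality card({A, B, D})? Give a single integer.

Tables in S: A(100), B(500), D(100)
Edges inside S: A-D(d=25), A-B(d=2)
numerator = 100 * 500 * 100 = 5000000
denominator = 25 * 2 = 50
card(S) = 5000000 / 50 = 100000

100000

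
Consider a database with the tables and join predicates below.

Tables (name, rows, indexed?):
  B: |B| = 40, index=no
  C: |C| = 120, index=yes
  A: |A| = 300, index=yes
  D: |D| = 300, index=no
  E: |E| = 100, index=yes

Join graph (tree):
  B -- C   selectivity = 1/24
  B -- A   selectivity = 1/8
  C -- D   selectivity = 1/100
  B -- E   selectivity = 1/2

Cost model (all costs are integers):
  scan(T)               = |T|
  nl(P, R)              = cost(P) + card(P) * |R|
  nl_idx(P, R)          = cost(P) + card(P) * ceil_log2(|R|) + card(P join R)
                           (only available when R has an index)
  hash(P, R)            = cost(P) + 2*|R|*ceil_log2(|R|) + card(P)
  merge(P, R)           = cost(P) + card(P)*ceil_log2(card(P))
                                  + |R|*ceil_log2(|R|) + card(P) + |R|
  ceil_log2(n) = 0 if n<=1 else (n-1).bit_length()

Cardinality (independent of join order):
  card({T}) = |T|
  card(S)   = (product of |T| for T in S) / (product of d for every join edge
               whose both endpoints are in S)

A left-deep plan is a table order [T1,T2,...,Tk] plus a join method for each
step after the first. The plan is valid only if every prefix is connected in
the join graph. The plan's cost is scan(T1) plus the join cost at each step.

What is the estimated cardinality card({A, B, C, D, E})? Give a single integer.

Tables in S: A(300), B(40), C(120), D(300), E(100)
Edges inside S: B-C(d=24), B-A(d=8), C-D(d=100), B-E(d=2)
numerator = 300 * 40 * 120 * 300 * 100 = 43200000000
denominator = 24 * 8 * 100 * 2 = 38400
card(S) = 43200000000 / 38400 = 1125000

1125000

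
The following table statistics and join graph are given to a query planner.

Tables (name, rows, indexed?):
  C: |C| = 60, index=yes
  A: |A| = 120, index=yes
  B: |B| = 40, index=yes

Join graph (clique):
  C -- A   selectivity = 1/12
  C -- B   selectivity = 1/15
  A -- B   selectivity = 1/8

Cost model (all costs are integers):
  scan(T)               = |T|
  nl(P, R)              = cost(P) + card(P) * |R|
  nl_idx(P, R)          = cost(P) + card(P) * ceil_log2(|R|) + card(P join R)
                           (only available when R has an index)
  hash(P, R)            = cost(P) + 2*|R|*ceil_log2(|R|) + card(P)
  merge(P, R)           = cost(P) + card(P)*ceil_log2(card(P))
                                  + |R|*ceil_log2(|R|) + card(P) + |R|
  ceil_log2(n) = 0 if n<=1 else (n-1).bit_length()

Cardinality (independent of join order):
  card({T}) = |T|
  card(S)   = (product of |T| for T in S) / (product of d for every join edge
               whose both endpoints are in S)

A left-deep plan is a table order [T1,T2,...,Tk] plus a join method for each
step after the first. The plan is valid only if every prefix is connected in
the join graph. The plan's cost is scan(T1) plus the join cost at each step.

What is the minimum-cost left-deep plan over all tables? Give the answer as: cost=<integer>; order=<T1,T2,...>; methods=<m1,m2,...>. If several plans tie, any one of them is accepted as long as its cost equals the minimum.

cost=1760; order=B,C,A; methods=nl_idx,nl_idx

Selinger DP (subsets sized 1..n):
  {C}: scan cost=60, card=60
  {A}: scan cost=120, card=120
  {B}: scan cost=40, card=40
  {AC}: card=600; try (C,hash)→960, (A,nl_idx)→1080, (C,nl_idx)→1440, (A,merge)→1440, (C,merge)→1500, (A,hash)→1800 …(+2); best=960 via (C,hash)
  {BC}: card=160; try (C,nl_idx)→440, (B,nl_idx)→580, (B,hash)→600, (C,merge)→740, (B,merge)→760, (C,hash)→800 …(+2); best=440 via (C,nl_idx)
  {AB}: card=600; try (B,hash)→720, (A,nl_idx)→920, (A,merge)→1280, (B,merge)→1360, (B,nl_idx)→1440, (A,hash)→1760 …(+2); best=720 via (B,hash)
  {ABC}: card=200; try (A,nl_idx)→1760, (C,hash)→2040, (B,hash)→2040, (A,hash)→2280, (A,merge)→2840, (C,nl_idx)→4520 …(+6); best=1760 via (A,nl_idx)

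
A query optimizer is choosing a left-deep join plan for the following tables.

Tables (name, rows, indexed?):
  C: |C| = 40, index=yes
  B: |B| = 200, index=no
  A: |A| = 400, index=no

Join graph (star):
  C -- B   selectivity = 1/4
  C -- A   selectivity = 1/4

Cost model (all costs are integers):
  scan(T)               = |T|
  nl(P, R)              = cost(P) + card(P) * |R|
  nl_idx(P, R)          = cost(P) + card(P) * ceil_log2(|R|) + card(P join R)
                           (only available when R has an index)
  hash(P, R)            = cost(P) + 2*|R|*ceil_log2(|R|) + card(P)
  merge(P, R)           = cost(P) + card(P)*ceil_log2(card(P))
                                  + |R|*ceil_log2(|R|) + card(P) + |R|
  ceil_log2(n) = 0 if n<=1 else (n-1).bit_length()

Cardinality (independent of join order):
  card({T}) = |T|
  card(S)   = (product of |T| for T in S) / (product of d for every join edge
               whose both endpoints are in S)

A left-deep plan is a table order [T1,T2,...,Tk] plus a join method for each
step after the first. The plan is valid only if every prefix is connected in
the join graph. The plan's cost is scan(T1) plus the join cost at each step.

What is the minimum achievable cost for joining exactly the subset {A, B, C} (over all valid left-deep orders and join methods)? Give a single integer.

Selinger DP over subsets of {A,B,C}:
  {C}: scan cost=40, card=40
  {B}: scan cost=200, card=200
  {A}: scan cost=400, card=400
  {BC}: card=2000; try (C,hash)→880, (B,merge)→2120, (C,merge)→2280, (B,hash)→3280, (C,nl_idx)→3400, (B,nl)→8040 …(+1); best=880 via (C,hash)
  {AC}: card=4000; try (C,hash)→1280, (A,merge)→4320, (C,merge)→4680, (C,nl_idx)→6800, (A,hash)→7280, (A,nl)→16040 …(+1); best=1280 via (C,hash)
  {ABC}: card=200000; try (B,hash)→8480, (A,hash)→10080, (A,merge)→28880, (B,merge)→55080, (A,nl)→800880, (B,nl)→801280; best=8480 via (B,hash)

8480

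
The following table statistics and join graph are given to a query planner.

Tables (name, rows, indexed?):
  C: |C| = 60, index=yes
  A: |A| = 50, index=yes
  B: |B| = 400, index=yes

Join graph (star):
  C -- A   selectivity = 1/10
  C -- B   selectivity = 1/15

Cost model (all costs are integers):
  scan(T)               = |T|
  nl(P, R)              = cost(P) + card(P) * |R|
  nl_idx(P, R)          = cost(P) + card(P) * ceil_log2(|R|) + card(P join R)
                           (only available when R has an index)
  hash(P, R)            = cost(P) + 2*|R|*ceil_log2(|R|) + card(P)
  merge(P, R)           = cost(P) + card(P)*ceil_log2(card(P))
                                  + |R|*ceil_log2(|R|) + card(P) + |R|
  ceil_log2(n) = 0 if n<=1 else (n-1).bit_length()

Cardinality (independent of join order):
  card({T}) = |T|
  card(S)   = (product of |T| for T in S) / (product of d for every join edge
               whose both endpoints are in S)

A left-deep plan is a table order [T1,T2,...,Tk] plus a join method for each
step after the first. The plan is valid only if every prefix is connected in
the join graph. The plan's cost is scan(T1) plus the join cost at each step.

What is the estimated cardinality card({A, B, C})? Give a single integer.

8000

Tables in S: A(50), B(400), C(60)
Edges inside S: C-A(d=10), C-B(d=15)
numerator = 50 * 400 * 60 = 1200000
denominator = 10 * 15 = 150
card(S) = 1200000 / 150 = 8000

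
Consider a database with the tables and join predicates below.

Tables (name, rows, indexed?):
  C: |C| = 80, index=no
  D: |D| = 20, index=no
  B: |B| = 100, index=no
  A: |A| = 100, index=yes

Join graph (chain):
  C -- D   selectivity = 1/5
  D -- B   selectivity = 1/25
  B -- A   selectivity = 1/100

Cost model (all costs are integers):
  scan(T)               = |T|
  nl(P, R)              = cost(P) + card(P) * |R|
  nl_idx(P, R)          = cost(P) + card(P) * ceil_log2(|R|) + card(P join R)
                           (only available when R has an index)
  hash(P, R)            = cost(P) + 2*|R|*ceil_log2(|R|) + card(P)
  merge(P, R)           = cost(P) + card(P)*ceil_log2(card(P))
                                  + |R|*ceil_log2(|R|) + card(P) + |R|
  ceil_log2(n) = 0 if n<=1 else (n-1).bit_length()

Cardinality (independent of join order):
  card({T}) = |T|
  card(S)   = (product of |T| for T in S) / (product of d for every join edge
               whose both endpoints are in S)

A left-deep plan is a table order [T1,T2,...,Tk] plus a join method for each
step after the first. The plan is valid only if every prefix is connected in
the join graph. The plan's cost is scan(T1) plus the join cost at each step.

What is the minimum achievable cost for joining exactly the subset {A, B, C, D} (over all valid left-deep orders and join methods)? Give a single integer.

2240

Selinger DP over subsets of {A,B,C,D}:
  {C}: scan cost=80, card=80
  {D}: scan cost=20, card=20
  {B}: scan cost=100, card=100
  {A}: scan cost=100, card=100
  {CD}: card=320; try (D,hash)→360, (C,merge)→780, (D,merge)→840, (C,hash)→1160, (C,nl)→1620, (D,nl)→1680; best=360 via (D,hash)
  {BD}: card=80; try (D,hash)→400, (B,merge)→940, (D,merge)→1020, (B,hash)→1440, (B,nl)→2020, (D,nl)→2100; best=400 via (D,hash)
  {AB}: card=100; try (A,nl_idx)→900, (B,hash)→1600, (A,hash)→1600, (B,merge)→1700, (A,merge)→1700, (B,nl)→10100 …(+1); best=900 via (A,nl_idx)
  {BCD}: card=1280; try (C,hash)→1600, (C,merge)→1680, (B,hash)→2080, (B,merge)→4360, (C,nl)→6800, (B,nl)→32360; best=1600 via (C,hash)
  {ABD}: card=80; try (A,nl_idx)→1040, (D,hash)→1200, (D,merge)→1820, (A,merge)→1840, (A,hash)→1880, (D,nl)→2900 …(+1); best=1040 via (A,nl_idx)
  {ABCD}: card=1280; try (C,hash)→2240, (C,merge)→2320, (A,hash)→4280, (C,nl)→7440, (A,nl_idx)→11840, (A,merge)→17760 …(+1); best=2240 via (C,hash)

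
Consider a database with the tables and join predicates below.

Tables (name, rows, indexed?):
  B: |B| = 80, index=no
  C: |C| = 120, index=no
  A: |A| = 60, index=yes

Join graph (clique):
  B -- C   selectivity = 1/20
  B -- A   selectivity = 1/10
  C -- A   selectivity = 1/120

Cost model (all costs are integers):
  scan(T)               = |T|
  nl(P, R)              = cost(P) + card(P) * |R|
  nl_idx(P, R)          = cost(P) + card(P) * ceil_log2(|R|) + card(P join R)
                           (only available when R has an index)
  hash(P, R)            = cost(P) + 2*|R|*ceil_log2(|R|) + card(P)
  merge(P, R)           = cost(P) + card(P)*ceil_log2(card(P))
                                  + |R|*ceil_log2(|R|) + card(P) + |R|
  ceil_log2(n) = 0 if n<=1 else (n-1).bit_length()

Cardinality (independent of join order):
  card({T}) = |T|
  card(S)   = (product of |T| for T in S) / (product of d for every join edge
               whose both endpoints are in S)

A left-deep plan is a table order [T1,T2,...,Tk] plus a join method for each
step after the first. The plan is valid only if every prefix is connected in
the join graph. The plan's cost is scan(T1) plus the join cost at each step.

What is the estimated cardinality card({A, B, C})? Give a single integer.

Tables in S: A(60), B(80), C(120)
Edges inside S: B-C(d=20), B-A(d=10), C-A(d=120)
numerator = 60 * 80 * 120 = 576000
denominator = 20 * 10 * 120 = 24000
card(S) = 576000 / 24000 = 24

24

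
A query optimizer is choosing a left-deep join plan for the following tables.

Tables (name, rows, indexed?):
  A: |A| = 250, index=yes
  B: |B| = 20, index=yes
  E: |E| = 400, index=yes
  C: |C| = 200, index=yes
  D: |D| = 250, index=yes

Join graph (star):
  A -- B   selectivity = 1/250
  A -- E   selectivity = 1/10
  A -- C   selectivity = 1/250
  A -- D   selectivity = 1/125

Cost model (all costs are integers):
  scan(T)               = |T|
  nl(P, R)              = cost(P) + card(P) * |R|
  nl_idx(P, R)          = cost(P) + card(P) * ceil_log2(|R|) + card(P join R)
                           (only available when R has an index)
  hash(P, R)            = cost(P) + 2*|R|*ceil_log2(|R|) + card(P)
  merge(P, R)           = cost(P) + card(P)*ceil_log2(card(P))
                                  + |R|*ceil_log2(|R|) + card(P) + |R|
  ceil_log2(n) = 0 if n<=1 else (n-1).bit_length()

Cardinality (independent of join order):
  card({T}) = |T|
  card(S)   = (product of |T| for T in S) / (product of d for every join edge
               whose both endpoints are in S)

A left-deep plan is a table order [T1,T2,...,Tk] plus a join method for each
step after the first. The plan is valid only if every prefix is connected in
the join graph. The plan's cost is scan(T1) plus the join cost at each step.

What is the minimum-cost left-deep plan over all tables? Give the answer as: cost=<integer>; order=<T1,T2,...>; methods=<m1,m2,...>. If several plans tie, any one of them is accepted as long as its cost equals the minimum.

cost=2104; order=B,A,C,D,E; methods=nl_idx,nl_idx,nl_idx,nl_idx

Selinger DP (subsets sized 1..n):
  {A}: scan cost=250, card=250
  {B}: scan cost=20, card=20
  {E}: scan cost=400, card=400
  {C}: scan cost=200, card=200
  {D}: scan cost=250, card=250
  {AB}: card=20; try (A,nl_idx)→200, (B,hash)→700, (B,nl_idx)→1520, (A,merge)→2390, (B,merge)→2620, (A,hash)→4040 …(+2); best=200 via (A,nl_idx)
  {AE}: card=10000; try (A,hash)→4800, (E,merge)→6500, (A,merge)→6650, (E,hash)→7700, (E,nl_idx)→12500, (A,nl_idx)→13600 …(+2); best=4800 via (A,hash)
  {AC}: card=200; try (A,nl_idx)→2000, (C,nl_idx)→2450, (C,hash)→3700, (A,merge)→4250, (C,merge)→4300, (A,hash)→4400 …(+2); best=2000 via (A,nl_idx)
  {AD}: card=500; try (D,nl_idx)→2750, (A,nl_idx)→2750, (D,hash)→4500, (A,hash)→4500, (D,merge)→4750, (A,merge)→4750 …(+2); best=2750 via (D,nl_idx)
  {ABE}: card=800; try (E,nl_idx)→1180, (E,merge)→4320, (E,hash)→7420, (E,nl)→8200, (B,hash)→15000, (B,nl_idx)→55600 …(+2); best=1180 via (E,nl_idx)
  {ABC}: card=16; try (C,nl_idx)→376, (C,merge)→2120, (B,hash)→2400, (B,nl_idx)→3016, (C,hash)→3420, (B,merge)→3920 …(+2); best=376 via (C,nl_idx)
  {ABD}: card=40; try (D,nl_idx)→400, (D,merge)→2570, (B,hash)→3450, (D,hash)→4220, (D,nl)→5200, (B,nl_idx)→5290 …(+2); best=400 via (D,nl_idx)
  {ACE}: card=8000; try (E,merge)→7800, (E,hash)→9400, (E,nl_idx)→11800, (C,hash)→18000, (E,nl)→82000, (C,nl_idx)→92800 …(+2); best=7800 via (E,merge)
  {ADE}: card=20000; try (E,hash)→10450, (E,merge)→11750, (D,hash)→18800, (E,nl_idx)→27250, (D,nl_idx)→104800, (D,merge)→157050 …(+2); best=10450 via (E,hash)
  {ACD}: card=400; try (D,nl_idx)→4000, (D,merge)→6050, (D,hash)→6200, (C,hash)→6450, (C,nl_idx)→7150, (C,merge)→9550 …(+2); best=4000 via (D,nl_idx)
  {ABCE}: card=640; try (E,nl_idx)→1160, (E,merge)→4456, (C,hash)→5180, (E,nl)→6776, (E,hash)→7592, (C,nl_idx)→8220 …(+6); best=1160 via (E,nl_idx)
  {ABDE}: card=1600; try (E,nl_idx)→2360, (E,merge)→4680, (D,hash)→5980, (E,hash)→7640, (D,nl_idx)→9180, (D,merge)→12230 …(+6); best=2360 via (E,nl_idx)
  {ABCD}: card=32; try (D,nl_idx)→536, (C,nl_idx)→752, (C,merge)→2480, (D,merge)→2706, (C,hash)→3640, (D,nl)→4376 …(+6); best=536 via (D,nl_idx)
  {ACDE}: card=16000; try (E,hash)→11600, (E,merge)→12000, (D,hash)→19800, (E,nl_idx)→23600, (C,hash)→33650, (D,nl_idx)→87800 …(+6); best=11600 via (E,hash)
  {ABCDE}: card=1280; try (E,nl_idx)→2104, (E,merge)→4728, (D,hash)→5800, (C,hash)→7160, (D,nl_idx)→7560, (E,hash)→7768 …(+10); best=2104 via (E,nl_idx)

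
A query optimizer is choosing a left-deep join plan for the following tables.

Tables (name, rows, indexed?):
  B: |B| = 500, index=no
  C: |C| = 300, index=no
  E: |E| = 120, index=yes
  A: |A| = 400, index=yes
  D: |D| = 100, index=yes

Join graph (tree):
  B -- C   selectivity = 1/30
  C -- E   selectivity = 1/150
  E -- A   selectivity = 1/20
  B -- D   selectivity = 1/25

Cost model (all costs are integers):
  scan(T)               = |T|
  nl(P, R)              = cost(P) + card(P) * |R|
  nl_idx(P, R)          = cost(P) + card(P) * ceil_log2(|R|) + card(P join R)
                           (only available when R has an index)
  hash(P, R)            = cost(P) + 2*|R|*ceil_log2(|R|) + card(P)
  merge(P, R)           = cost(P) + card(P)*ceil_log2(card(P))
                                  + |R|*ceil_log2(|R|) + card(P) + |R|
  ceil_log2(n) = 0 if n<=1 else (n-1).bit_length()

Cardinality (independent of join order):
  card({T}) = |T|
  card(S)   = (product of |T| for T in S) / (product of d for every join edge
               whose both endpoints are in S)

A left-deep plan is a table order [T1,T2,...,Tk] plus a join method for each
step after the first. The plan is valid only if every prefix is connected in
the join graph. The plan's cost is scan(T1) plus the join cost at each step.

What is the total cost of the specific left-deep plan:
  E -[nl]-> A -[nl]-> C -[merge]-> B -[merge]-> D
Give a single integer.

2281120

step 1: scan E: cost=120, card=120
step 2: join A via nl
    card(P join A) = 120*400/(20) = 2400
    cost = 120 + 120*400 = 48120
step 3: join C via nl
    card(P join C) = 2400*300/(150) = 4800
    cost = 48120 + 2400*300 = 768120
step 4: join B via merge
    card(P join B) = 4800*500/(30) = 80000
    cost = 768120 + 4800*13 + 500*9 + 4800 + 500 = 840320
step 5: join D via merge
    card(P join D) = 80000*100/(25) = 320000
    cost = 840320 + 80000*17 + 100*7 + 80000 + 100 = 2281120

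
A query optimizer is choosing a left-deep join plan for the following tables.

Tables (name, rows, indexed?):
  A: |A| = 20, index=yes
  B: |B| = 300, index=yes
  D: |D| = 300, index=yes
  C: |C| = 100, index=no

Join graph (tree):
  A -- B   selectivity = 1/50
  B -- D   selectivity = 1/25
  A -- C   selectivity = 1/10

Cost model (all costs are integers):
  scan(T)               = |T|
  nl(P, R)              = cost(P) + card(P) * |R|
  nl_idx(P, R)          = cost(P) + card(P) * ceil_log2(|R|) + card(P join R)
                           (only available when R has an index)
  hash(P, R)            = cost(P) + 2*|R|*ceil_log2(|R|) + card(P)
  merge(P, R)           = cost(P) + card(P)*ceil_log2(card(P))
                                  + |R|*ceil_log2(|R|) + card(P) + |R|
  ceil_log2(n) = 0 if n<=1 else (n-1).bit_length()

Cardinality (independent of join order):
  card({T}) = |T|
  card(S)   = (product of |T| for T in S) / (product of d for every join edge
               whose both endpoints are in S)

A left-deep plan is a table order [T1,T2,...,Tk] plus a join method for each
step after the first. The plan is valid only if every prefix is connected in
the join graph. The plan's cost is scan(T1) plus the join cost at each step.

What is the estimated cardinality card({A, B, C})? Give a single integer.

Tables in S: A(20), B(300), C(100)
Edges inside S: A-B(d=50), A-C(d=10)
numerator = 20 * 300 * 100 = 600000
denominator = 50 * 10 = 500
card(S) = 600000 / 500 = 1200

1200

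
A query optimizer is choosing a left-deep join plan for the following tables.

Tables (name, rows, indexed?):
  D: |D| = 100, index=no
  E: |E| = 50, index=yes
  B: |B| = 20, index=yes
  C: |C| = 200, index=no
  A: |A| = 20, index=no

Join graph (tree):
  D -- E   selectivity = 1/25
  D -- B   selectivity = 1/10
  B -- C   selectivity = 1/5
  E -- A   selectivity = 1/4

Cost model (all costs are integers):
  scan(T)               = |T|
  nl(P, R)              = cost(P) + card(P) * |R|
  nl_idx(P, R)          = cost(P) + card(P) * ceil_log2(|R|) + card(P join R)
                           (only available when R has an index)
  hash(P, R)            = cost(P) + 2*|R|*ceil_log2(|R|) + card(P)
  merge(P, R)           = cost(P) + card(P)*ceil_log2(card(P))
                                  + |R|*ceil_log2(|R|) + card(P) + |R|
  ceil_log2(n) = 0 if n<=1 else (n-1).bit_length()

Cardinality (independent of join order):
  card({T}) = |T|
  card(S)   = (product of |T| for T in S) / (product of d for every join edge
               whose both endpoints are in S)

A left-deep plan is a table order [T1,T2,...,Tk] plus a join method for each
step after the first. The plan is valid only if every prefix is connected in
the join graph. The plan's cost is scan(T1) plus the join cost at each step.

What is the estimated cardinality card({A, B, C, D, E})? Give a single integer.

80000

Tables in S: A(20), B(20), C(200), D(100), E(50)
Edges inside S: D-E(d=25), D-B(d=10), B-C(d=5), E-A(d=4)
numerator = 20 * 20 * 200 * 100 * 50 = 400000000
denominator = 25 * 10 * 5 * 4 = 5000
card(S) = 400000000 / 5000 = 80000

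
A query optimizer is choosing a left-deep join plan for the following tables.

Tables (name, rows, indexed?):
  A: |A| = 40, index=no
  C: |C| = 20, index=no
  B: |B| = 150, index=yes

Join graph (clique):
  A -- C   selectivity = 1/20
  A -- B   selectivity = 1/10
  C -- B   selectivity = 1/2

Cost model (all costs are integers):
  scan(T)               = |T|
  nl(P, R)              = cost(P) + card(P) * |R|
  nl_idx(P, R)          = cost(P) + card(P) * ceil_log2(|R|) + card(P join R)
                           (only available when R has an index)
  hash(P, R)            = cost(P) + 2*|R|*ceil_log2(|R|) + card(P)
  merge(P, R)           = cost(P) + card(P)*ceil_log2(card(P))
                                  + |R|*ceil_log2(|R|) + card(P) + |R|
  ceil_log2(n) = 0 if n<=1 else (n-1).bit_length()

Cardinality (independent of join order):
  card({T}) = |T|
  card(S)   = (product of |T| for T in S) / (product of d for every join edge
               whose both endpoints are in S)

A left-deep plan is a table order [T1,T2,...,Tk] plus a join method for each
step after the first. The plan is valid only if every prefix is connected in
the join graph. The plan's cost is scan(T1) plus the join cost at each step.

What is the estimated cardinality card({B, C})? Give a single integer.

1500

Tables in S: B(150), C(20)
Edges inside S: C-B(d=2)
numerator = 150 * 20 = 3000
denominator = 2 = 2
card(S) = 3000 / 2 = 1500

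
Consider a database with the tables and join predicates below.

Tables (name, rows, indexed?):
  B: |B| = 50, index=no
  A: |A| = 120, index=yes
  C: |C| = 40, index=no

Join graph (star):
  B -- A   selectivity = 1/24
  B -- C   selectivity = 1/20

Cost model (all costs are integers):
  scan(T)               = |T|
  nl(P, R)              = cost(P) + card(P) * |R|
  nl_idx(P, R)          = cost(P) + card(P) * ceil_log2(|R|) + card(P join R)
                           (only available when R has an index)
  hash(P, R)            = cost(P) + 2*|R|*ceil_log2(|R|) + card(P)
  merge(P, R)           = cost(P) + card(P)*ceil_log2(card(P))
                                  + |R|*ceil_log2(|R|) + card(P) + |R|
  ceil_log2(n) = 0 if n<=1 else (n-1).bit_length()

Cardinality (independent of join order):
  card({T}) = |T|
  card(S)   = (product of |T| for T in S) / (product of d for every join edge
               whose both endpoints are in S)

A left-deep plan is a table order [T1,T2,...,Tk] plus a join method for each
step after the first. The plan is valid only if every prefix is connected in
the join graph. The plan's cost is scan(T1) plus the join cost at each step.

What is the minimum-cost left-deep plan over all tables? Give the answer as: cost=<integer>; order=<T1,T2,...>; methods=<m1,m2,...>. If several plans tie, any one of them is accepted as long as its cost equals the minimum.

cost=1380; order=B,A,C; methods=nl_idx,hash

Selinger DP (subsets sized 1..n):
  {B}: scan cost=50, card=50
  {A}: scan cost=120, card=120
  {C}: scan cost=40, card=40
  {AB}: card=250; try (A,nl_idx)→650, (B,hash)→840, (A,merge)→1360, (B,merge)→1430, (A,hash)→1780, (A,nl)→6050 …(+1); best=650 via (A,nl_idx)
  {BC}: card=100; try (C,hash)→580, (B,merge)→670, (C,merge)→680, (B,hash)→680, (B,nl)→2040, (C,nl)→2050; best=580 via (C,hash)
  {ABC}: card=500; try (C,hash)→1380, (A,nl_idx)→1780, (A,merge)→2340, (A,hash)→2360, (C,merge)→3180, (C,nl)→10650 …(+1); best=1380 via (C,hash)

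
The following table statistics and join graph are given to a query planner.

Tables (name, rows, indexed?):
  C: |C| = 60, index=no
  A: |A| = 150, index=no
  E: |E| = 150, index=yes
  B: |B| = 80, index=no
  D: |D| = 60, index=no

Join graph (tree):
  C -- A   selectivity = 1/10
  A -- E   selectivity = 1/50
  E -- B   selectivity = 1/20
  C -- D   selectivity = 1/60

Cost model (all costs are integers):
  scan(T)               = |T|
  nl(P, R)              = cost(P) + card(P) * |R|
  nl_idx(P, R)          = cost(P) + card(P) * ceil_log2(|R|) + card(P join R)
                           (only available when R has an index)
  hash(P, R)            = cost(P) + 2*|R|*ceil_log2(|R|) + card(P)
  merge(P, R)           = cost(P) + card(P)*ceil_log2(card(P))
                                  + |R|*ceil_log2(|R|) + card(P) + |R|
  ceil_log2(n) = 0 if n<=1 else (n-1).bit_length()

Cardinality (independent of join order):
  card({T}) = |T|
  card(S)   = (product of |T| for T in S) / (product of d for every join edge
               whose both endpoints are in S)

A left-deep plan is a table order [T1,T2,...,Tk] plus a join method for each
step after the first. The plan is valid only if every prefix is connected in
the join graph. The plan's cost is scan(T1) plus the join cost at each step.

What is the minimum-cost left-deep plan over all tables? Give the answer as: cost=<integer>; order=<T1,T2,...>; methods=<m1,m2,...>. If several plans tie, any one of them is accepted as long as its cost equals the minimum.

Selinger DP (subsets sized 1..n):
  {C}: scan cost=60, card=60
  {A}: scan cost=150, card=150
  {E}: scan cost=150, card=150
  {B}: scan cost=80, card=80
  {D}: scan cost=60, card=60
  {AC}: card=900; try (C,hash)→1020, (A,merge)→1830, (C,merge)→1920, (A,hash)→2520, (A,nl)→9060, (C,nl)→9150; best=1020 via (C,hash)
  {CD}: card=60; try (D,hash)→840, (C,hash)→840, (D,merge)→900, (C,merge)→900, (D,nl)→3660, (C,nl)→3660; best=840 via (D,hash)
  {AE}: card=450; try (E,nl_idx)→1800, (E,hash)→2700, (A,hash)→2700, (E,merge)→2850, (A,merge)→2850, (E,nl)→22650 …(+1); best=1800 via (E,nl_idx)
  {BE}: card=600; try (E,nl_idx)→1320, (B,hash)→1420, (E,merge)→2070, (B,merge)→2140, (E,hash)→2560, (E,nl)→12080 …(+1); best=1320 via (E,nl_idx)
  {ACE}: card=2700; try (C,hash)→2970, (E,hash)→4320, (C,merge)→6720, (E,nl_idx)→10920, (E,merge)→12270, (C,nl)→28800 …(+1); best=2970 via (C,hash)
  {ACD}: card=900; try (A,merge)→2610, (D,hash)→2640, (A,hash)→3300, (A,nl)→9840, (D,merge)→11340, (D,nl)→55020; best=2610 via (A,merge)
  {ABE}: card=1800; try (B,hash)→3370, (A,hash)→4320, (B,merge)→6940, (A,merge)→9270, (B,nl)→37800, (A,nl)→91320; best=3370 via (B,hash)
  {ABCE}: card=10800; try (C,hash)→5890, (B,hash)→6790, (C,merge)→25390, (B,merge)→38710, (C,nl)→111370, (B,nl)→218970; best=5890 via (C,hash)
  {ACDE}: card=2700; try (E,hash)→5910, (D,hash)→6390, (E,nl_idx)→12510, (E,merge)→13860, (D,merge)→38490, (E,nl)→137610 …(+1); best=5910 via (E,hash)
  {ABCDE}: card=10800; try (B,hash)→9730, (D,hash)→17410, (B,merge)→41650, (D,merge)→168310, (B,nl)→221910, (D,nl)→653890; best=9730 via (B,hash)

cost=9730; order=C,D,A,E,B; methods=hash,merge,hash,hash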